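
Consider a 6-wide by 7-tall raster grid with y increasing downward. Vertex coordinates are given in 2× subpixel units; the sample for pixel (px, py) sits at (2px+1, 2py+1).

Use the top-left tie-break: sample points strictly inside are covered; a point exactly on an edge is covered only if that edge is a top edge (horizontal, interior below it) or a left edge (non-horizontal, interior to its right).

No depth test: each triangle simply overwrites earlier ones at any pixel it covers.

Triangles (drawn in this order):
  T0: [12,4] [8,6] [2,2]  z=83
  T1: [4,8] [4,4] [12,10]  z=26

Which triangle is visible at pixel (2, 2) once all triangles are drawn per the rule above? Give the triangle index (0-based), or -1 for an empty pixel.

T0:
  2·area = 28
  edge (12, 4)→(8, 6): d=(-4,2) right/bottom  bias=-1
  edge (8, 6)→(2, 2): d=(-6,-4) top-left  bias=+0
  edge (2, 2)→(12, 4): d=(10,2) right/bottom  bias=-1
    (2,1)@(5, 3): e=[18,6,4] → X
    (3,1)@(7, 3): e=[14,14,0] → .  [on edge]
    (2,2)@(5, 5): e=[10,-6,24] → .
    (3,2)@(7, 5): e=[6,2,20] → X
    (4,2)@(9, 5): e=[2,10,16] → X
    (5,2)@(11, 5): e=[-2,18,12] → .
    (3,3)@(7, 7): e=[-2,-10,40] → .
    (4,3)@(9, 7): e=[-6,-2,36] → .
  covered (3 px):
    . . . . . .
    . . X . . .
    . . . X X .
    . . . . . .
    . . . . . .
    . . . . . .
    . . . . . .
T1:
  2·area = 32
  edge (4, 8)→(4, 4): d=(0,-4) top-left  bias=+0
  edge (4, 4)→(12, 10): d=(8,6) right/bottom  bias=-1
  edge (12, 10)→(4, 8): d=(-8,-2) top-left  bias=+0
    (2,2)@(5, 5): e=[4,2,26] → X
    (3,2)@(7, 5): e=[12,-10,30] → .
    (2,3)@(5, 7): e=[4,18,10] → X
    (3,3)@(7, 7): e=[12,6,14] → X
    (4,3)@(9, 7): e=[20,-6,18] → .
    (2,4)@(5, 9): e=[4,34,-6] → .
    (3,4)@(7, 9): e=[12,22,-2] → .
    (4,4)@(9, 9): e=[20,10,2] → X
    (5,4)@(11, 9): e=[28,-2,6] → .
    (4,5)@(9, 11): e=[20,26,-14] → .
  covered (4 px):
    . . . . . .
    . . . . . .
    . . X . . .
    . . X X . .
    . . . . X .
    . . . . . .
    . . . . . .

Z-buffer (winner per pixel, '.' = empty):
  . . . . . .
  . . 0 . . .
  . . 1 0 0 .
  . . 1 1 . .
  . . . . 1 .
  . . . . . .
  . . . . . .

Final: 1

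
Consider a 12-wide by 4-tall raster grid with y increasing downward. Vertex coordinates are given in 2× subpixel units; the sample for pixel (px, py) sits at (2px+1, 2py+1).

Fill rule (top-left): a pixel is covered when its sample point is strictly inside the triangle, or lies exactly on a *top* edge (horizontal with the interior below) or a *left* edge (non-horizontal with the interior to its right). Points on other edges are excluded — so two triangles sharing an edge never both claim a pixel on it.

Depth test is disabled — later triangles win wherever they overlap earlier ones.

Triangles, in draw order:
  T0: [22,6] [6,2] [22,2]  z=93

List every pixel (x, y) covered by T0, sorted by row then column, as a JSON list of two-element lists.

T0:
  2·area = 64
  edge (22, 6)→(6, 2): d=(-16,-4) top-left  bias=+0
  edge (6, 2)→(22, 2): d=(16,0) top-left  bias=+0
  edge (22, 2)→(22, 6): d=(0,4) right/bottom  bias=-1
    (5,1)@(11, 3): e=[4,16,44] → X
    (6,1)@(13, 3): e=[12,16,36] → X
    (7,1)@(15, 3): e=[20,16,28] → X
    (8,1)@(17, 3): e=[28,16,20] → X
    (9,1)@(19, 3): e=[36,16,12] → X
    (10,1)@(21, 3): e=[44,16,4] → X
    (11,1)@(23, 3): e=[52,16,-4] → .
    (5,2)@(11, 5): e=[-28,48,44] → .
    (6,2)@(13, 5): e=[-20,48,36] → .
    (7,2)@(15, 5): e=[-12,48,28] → .
    (8,2)@(17, 5): e=[-4,48,20] → .
    (9,2)@(19, 5): e=[4,48,12] → X
  covered (8 px):
    . . . . . . . . . . . .
    . . . . . X X X X X X .
    . . . . . . . . . X X .
    . . . . . . . . . . . .

Final: [[5,1],[6,1],[7,1],[8,1],[9,1],[10,1],[9,2],[10,2]]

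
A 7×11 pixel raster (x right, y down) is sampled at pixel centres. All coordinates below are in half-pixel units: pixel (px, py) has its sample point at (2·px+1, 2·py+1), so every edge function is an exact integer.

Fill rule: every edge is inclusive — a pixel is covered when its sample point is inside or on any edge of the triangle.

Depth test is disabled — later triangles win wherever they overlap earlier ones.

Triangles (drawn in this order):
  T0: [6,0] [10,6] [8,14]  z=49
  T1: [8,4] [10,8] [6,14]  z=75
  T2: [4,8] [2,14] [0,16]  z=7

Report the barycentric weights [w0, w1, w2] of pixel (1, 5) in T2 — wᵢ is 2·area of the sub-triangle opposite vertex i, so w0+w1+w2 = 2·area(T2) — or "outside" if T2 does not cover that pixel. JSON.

T0:
  2·area = 44
  edge (6, 0)→(10, 6): d=(4,6) inclusive
  edge (10, 6)→(8, 14): d=(-2,8) inclusive
  edge (8, 14)→(6, 0): d=(-2,-14) inclusive
    (3,1)@(7, 3): e=[6,30,8] → █
    (4,1)@(9, 3): e=[-6,14,36] → ·
    (3,2)@(7, 5): e=[14,26,4] → █
    (4,2)@(9, 5): e=[2,10,32] → █
    (5,2)@(11, 5): e=[-10,-6,60] → ·
    (3,3)@(7, 7): e=[22,22,0] → █  [on edge]
    (5,3)@(11, 7): e=[-2,-10,56] → ·
    (3,4)@(7, 9): e=[30,18,-4] → ·
    (4,4)@(9, 9): e=[18,2,24] → █
    (5,4)@(11, 9): e=[6,-14,52] → ·
    (4,5)@(9, 11): e=[26,-2,20] → ·
    (4,10)@(9, 21): e=[66,-22,0] → ·  [on edge]
  covered (6 px):
    · · · · · · ·
    · · · █ · · ·
    · · · █ █ · ·
    · · · █ █ · ·
    · · · · █ · ·
    · · · · · · ·
    · · · · · · ·
    · · · · · · ·
    · · · · · · ·
    · · · · · · ·
    · · · · · · ·
T1:
  2·area = 28
  edge (8, 4)→(10, 8): d=(2,4) inclusive
  edge (10, 8)→(6, 14): d=(-4,6) inclusive
  edge (6, 14)→(8, 4): d=(2,-10) inclusive
    (4,3)@(9, 7): e=[2,10,16] → █
    (5,3)@(11, 7): e=[-6,-2,36] → ·
    (3,4)@(7, 9): e=[14,14,0] → █  [on edge]
    (5,4)@(11, 9): e=[-2,-10,40] → ·
    (3,5)@(7, 11): e=[18,6,4] → █
    (4,5)@(9, 11): e=[10,-6,24] → ·
    (3,6)@(7, 13): e=[22,-2,8] → ·
    (2,9)@(5, 19): e=[42,-14,0] → ·  [on edge]
  covered (4 px):
    · · · · · · ·
    · · · · · · ·
    · · · · · · ·
    · · · · █ · ·
    · · · █ █ · ·
    · · · █ · · ·
    · · · · · · ·
    · · · · · · ·
    · · · · · · ·
    · · · · · · ·
    · · · · · · ·
T2:
  2·area = 8
  edge (4, 8)→(2, 14): d=(-2,6) inclusive
  edge (2, 14)→(0, 16): d=(-2,2) inclusive
  edge (0, 16)→(4, 8): d=(4,-8) inclusive
    (6,1)@(13, 3): e=[-44,0,52] → ·  [on edge]
    (2,2)@(5, 5): e=[0,12,-4] → ·  [on edge]
    (5,2)@(11, 5): e=[-36,0,44] → ·  [on edge]
    (4,3)@(9, 7): e=[-28,0,36] → ·  [on edge]
    (3,4)@(7, 9): e=[-20,0,28] → ·  [on edge]
    (1,5)@(3, 11): e=[0,4,4] → █  [on edge]
    (2,5)@(5, 11): e=[-12,0,20] → ·  [on edge]
    (1,6)@(3, 13): e=[-4,0,12] → ·  [on edge]
    (0,7)@(1, 15): e=[4,0,4] → █  [on edge]
    (1,7)@(3, 15): e=[-8,-4,20] → ·
    (0,8)@(1, 17): e=[0,-4,12] → ·  [on edge]
  covered (2 px):
    · · · · · · ·
    · · · · · · ·
    · · · · · · ·
    · · · · · · ·
    · · · · · · ·
    · █ · · · · ·
    · · · · · · ·
    █ · · · · · ·
    · · · · · · ·
    · · · · · · ·
    · · · · · · ·

Result: [4,4,0]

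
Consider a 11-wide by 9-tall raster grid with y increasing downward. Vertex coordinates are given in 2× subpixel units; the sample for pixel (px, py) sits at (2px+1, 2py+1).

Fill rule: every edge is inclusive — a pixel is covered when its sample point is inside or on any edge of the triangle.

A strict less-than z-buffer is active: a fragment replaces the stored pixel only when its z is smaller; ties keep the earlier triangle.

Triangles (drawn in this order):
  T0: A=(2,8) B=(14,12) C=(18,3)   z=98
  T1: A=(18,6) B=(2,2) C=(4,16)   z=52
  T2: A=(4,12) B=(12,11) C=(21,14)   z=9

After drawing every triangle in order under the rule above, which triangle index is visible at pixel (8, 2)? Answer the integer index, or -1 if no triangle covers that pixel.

T0:
  2·area = 124  (B↔C swapped to make it positive)
  edge (2, 8)→(18, 3): d=(16,-5) inclusive
  edge (18, 3)→(14, 12): d=(-4,9) inclusive
  edge (14, 12)→(2, 8): d=(-12,-4) inclusive
    (6,2)@(13, 5): e=[7,37,80] → #
    (7,2)@(15, 5): e=[17,19,88] → #
    (8,2)@(17, 5): e=[27,1,96] → #
    (9,2)@(19, 5): e=[37,-17,104] → ·
    (3,3)@(7, 7): e=[9,83,32] → #
    (4,3)@(9, 7): e=[19,65,40] → #
    (5,3)@(11, 7): e=[29,47,48] → #
    (8,3)@(17, 7): e=[59,-7,72] → ·
    (2,4)@(5, 9): e=[31,93,0] → #  [on edge]
    (8,4)@(17, 9): e=[91,-15,48] → ·
    (2,5)@(5, 11): e=[63,85,-24] → ·
    (3,5)@(7, 11): e=[73,67,-16] → ·
    (5,5)@(11, 11): e=[93,31,0] → #  [on edge]
    (8,6)@(17, 13): e=[155,-31,0] → ·  [on edge]
  covered (16 px):
    · · · · · · · · · · ·
    · · · · · · · · · · ·
    · · · · · · # # # · ·
    · · · # # # # # · · ·
    · · # # # # # # · · ·
    · · · · · # # · · · ·
    · · · · · · · · · · ·
    · · · · · · · · · · ·
    · · · · · · · · · · ·
T1:
  2·area = 216  (B↔C swapped to make it positive)
  edge (18, 6)→(4, 16): d=(-14,10) inclusive
  edge (4, 16)→(2, 2): d=(-2,-14) inclusive
  edge (2, 2)→(18, 6): d=(16,4) inclusive
    (1,1)@(3, 3): e=[192,12,12] → #
    (2,1)@(5, 3): e=[172,40,4] → #
    (3,1)@(7, 3): e=[152,68,-4] → ·
    (1,2)@(3, 5): e=[164,8,44] → #
    (3,2)@(7, 5): e=[124,64,28] → #
    (4,2)@(9, 5): e=[104,92,20] → #
    (5,2)@(11, 5): e=[84,120,12] → #
    (6,2)@(13, 5): e=[64,148,4] → #
    (7,2)@(15, 5): e=[44,176,-4] → ·
    (1,3)@(3, 7): e=[136,4,76] → #
    (7,3)@(15, 7): e=[16,172,28] → #
    (8,3)@(17, 7): e=[-4,200,20] → ·
    (1,4)@(3, 9): e=[108,0,108] → #  [on edge]
    (5,5)@(11, 11): e=[0,108,108] → #  [on edge]
  covered (28 px):
    · · · · · · · · · · ·
    · # # · · · · · · · ·
    · # # # # # # · · · ·
    · # # # # # # # · · ·
    · # # # # # # · · · ·
    · · # # # # · · · · ·
    · · # # · · · · · · ·
    · · # · · · · · · · ·
    · · · · · · · · · · ·
T2:
  2·area = 33
  edge (4, 12)→(12, 11): d=(8,-1) inclusive
  edge (12, 11)→(21, 14): d=(9,3) inclusive
  edge (21, 14)→(4, 12): d=(-17,-2) inclusive
    (6,6)@(13, 13): e=[17,15,1] → #
    (7,6)@(15, 13): e=[19,9,5] → #
    (8,6)@(17, 13): e=[21,3,9] → #
    (9,6)@(19, 13): e=[23,-3,13] → ·
    (6,7)@(13, 15): e=[33,33,-33] → ·
    (7,7)@(15, 15): e=[35,27,-29] → ·
    (8,7)@(17, 15): e=[37,21,-25] → ·
  covered (3 px):
    · · · · · · · · · · ·
    · · · · · · · · · · ·
    · · · · · · · · · · ·
    · · · · · · · · · · ·
    · · · · · · · · · · ·
    · · · · · · · · · · ·
    · · · · · · # # # · ·
    · · · · · · · · · · ·
    · · · · · · · · · · ·

Z-buffer (winner per pixel, '.' = empty):
  . . . . . . . . . . .
  . 1 1 . . . . . . . .
  . 1 1 1 1 1 1 0 0 . .
  . 1 1 1 1 1 1 1 . . .
  . 1 1 1 1 1 1 0 . . .
  . . 1 1 1 1 0 . . . .
  . . 1 1 . . 2 2 2 . .
  . . 1 . . . . . . . .
  . . . . . . . . . . .

Result: 0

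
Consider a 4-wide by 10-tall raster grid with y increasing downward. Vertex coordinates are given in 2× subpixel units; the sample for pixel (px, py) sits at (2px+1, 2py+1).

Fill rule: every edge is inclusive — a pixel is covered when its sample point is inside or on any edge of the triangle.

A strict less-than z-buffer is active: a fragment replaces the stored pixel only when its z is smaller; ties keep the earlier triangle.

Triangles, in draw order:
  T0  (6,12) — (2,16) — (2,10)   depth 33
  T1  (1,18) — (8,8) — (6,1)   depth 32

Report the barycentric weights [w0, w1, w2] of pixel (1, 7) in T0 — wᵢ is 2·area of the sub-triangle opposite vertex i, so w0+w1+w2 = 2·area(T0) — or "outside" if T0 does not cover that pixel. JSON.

T0:
  2·area = 24
  edge (6, 12)→(2, 16): d=(-4,4) inclusive
  edge (2, 16)→(2, 10): d=(0,-6) inclusive
  edge (2, 10)→(6, 12): d=(4,2) inclusive
    (1,5)@(3, 11): e=[16,6,2] → #
    (2,5)@(5, 11): e=[8,18,-2] → ·
    (3,5)@(7, 11): e=[0,30,-6] → ·  [on edge]
    (1,6)@(3, 13): e=[8,6,10] → #
    (2,6)@(5, 13): e=[0,18,6] → #  [on edge]
    (3,6)@(7, 13): e=[-8,30,2] → ·
    (1,7)@(3, 15): e=[0,6,18] → #  [on edge]
    (2,7)@(5, 15): e=[-8,18,14] → ·
    (0,8)@(1, 17): e=[0,-6,30] → ·  [on edge]
    (1,8)@(3, 17): e=[-8,6,26] → ·
  covered (4 px):
    · · · ·
    · · · ·
    · · · ·
    · · · ·
    · · · ·
    · # · ·
    · # # ·
    · # · ·
    · · · ·
    · · · ·
T1:
  2·area = 69  (B↔C swapped to make it positive)
  edge (1, 18)→(6, 1): d=(5,-17) inclusive
  edge (6, 1)→(8, 8): d=(2,7) inclusive
  edge (8, 8)→(1, 18): d=(-7,10) inclusive
    (2,2)@(5, 5): e=[3,15,51] → #
    (3,2)@(7, 5): e=[37,1,31] → #
    (2,3)@(5, 7): e=[13,19,37] → #
    (2,4)@(5, 9): e=[23,23,23] → #
    (2,5)@(5, 11): e=[33,27,9] → #
    (3,5)@(7, 11): e=[67,13,-11] → ·
    (1,6)@(3, 13): e=[9,45,15] → #
    (2,6)@(5, 13): e=[43,31,-5] → ·
    (1,7)@(3, 15): e=[19,49,1] → #
    (2,7)@(5, 15): e=[53,35,-19] → ·
    (1,8)@(3, 17): e=[29,53,-13] → ·
  covered (9 px):
    · · · ·
    · · · ·
    · · # #
    · · # #
    · · # #
    · · # ·
    · # · ·
    · # · ·
    · · · ·
    · · · ·

Result: [6,18,0]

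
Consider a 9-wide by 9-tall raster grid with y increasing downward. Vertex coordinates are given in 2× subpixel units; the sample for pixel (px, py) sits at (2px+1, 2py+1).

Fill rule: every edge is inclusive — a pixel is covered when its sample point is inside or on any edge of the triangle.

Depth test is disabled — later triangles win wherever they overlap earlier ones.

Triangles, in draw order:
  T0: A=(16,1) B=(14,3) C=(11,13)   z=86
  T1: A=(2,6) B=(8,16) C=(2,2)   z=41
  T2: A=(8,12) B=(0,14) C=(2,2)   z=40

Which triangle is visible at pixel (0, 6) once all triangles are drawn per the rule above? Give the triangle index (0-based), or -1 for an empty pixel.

T0:
  2·area = 14  (B↔C swapped to make it positive)
  edge (16, 1)→(11, 13): d=(-5,12) inclusive
  edge (11, 13)→(14, 3): d=(3,-10) inclusive
  edge (14, 3)→(16, 1): d=(2,-2) inclusive
    (7,1)@(15, 3): e=[2,10,2] → X
    (8,1)@(17, 3): e=[-22,30,6] → .
    (7,2)@(15, 5): e=[-8,16,6] → .
    (6,3)@(13, 7): e=[6,2,6] → X
    (7,3)@(15, 7): e=[-18,22,10] → .
    (6,4)@(13, 9): e=[-4,8,10] → .
    (5,6)@(11, 13): e=[0,0,14] → X  [on edge]
    (6,6)@(13, 13): e=[-24,20,18] → .
    (5,7)@(11, 15): e=[-10,6,18] → .
  covered (3 px):
    . . . . . . . . .
    . . . . . . . X .
    . . . . . . . . .
    . . . . . . X . .
    . . . . . . . . .
    . . . . . . . . .
    . . . . . X . . .
    . . . . . . . . .
    . . . . . . . . .
T1:
  2·area = 24  (B↔C swapped to make it positive)
  edge (2, 6)→(2, 2): d=(0,-4) inclusive
  edge (2, 2)→(8, 16): d=(6,14) inclusive
  edge (8, 16)→(2, 6): d=(-6,-10) inclusive
    (1,2)@(3, 5): e=[4,4,16] → X
    (2,2)@(5, 5): e=[12,-24,36] → .
    (1,3)@(3, 7): e=[4,16,4] → X
    (2,3)@(5, 7): e=[12,-12,24] → .
    (1,4)@(3, 9): e=[4,28,-8] → .
    (2,4)@(5, 9): e=[12,0,12] → X  [on edge]
    (3,4)@(7, 9): e=[20,-28,32] → .
    (2,5)@(5, 11): e=[12,12,0] → X  [on edge]
    (3,5)@(7, 11): e=[20,-16,20] → .
    (2,6)@(5, 13): e=[12,24,-12] → .
  covered (4 px):
    . . . . . . . . .
    . . . . . . . . .
    . X . . . . . . .
    . X . . . . . . .
    . . X . . . . . .
    . . X . . . . . .
    . . . . . . . . .
    . . . . . . . . .
    . . . . . . . . .
T2:
  2·area = 92
  edge (8, 12)→(0, 14): d=(-8,2) inclusive
  edge (0, 14)→(2, 2): d=(2,-12) inclusive
  edge (2, 2)→(8, 12): d=(6,10) inclusive
    (1,2)@(3, 5): e=[66,18,8] → X
    (2,2)@(5, 5): e=[62,42,-12] → .
    (1,3)@(3, 7): e=[50,22,20] → X
    (2,3)@(5, 7): e=[46,46,0] → X  [on edge]
    (3,3)@(7, 7): e=[42,70,-20] → .
    (0,4)@(1, 9): e=[38,2,52] → X
    (3,4)@(7, 9): e=[26,74,-8] → .
    (0,5)@(1, 11): e=[22,6,64] → X
    (3,5)@(7, 11): e=[10,78,4] → X
    (4,5)@(9, 11): e=[6,102,-16] → .
    (0,6)@(1, 13): e=[6,10,76] → X
    (2,6)@(5, 13): e=[-2,58,36] → .
    (5,8)@(11, 17): e=[-46,138,0] → .  [on edge]
  covered (12 px):
    . . . . . . . . .
    . . . . . . . . .
    . X . . . . . . .
    . X X . . . . . .
    X X X . . . . . .
    X X X X . . . . .
    X X . . . . . . .
    . . . . . . . . .
    . . . . . . . . .

Z-buffer (winner per pixel, '.' = empty):
  . . . . . . . . .
  . . . . . . . 0 .
  . 2 . . . . . . .
  . 2 2 . . . 0 . .
  2 2 2 . . . . . .
  2 2 2 2 . . . . .
  2 2 . . . 0 . . .
  . . . . . . . . .
  . . . . . . . . .

Result: 2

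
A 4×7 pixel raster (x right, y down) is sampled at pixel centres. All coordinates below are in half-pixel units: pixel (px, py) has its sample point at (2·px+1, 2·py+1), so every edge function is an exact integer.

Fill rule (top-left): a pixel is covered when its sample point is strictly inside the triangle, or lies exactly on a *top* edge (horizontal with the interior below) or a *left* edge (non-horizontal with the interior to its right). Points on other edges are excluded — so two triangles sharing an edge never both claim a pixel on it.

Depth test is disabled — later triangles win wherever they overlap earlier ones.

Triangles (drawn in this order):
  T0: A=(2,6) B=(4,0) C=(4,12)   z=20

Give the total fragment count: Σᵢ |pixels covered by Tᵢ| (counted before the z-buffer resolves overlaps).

T0:
  2·area = 24
  edge (2, 6)→(4, 0): d=(2,-6) top-left  bias=+0
  edge (4, 0)→(4, 12): d=(0,12) right/bottom  bias=-1
  edge (4, 12)→(2, 6): d=(-2,-6) top-left  bias=+0
    (0,1)@(1, 3): e=[-12,36,0] → ·  [on edge]
    (1,1)@(3, 3): e=[0,12,12] → #  [on edge]
    (2,1)@(5, 3): e=[12,-12,24] → ·
    (1,2)@(3, 5): e=[4,12,8] → #
    (2,2)@(5, 5): e=[16,-12,20] → ·
    (1,3)@(3, 7): e=[8,12,4] → #
    (2,3)@(5, 7): e=[20,-12,16] → ·
    (0,4)@(1, 9): e=[0,36,-12] → ·  [on edge]
    (1,4)@(3, 9): e=[12,12,0] → #  [on edge]
    (2,4)@(5, 9): e=[24,-12,12] → ·
    (1,5)@(3, 11): e=[16,12,-4] → ·
  covered (4 px):
    · · · ·
    · # · ·
    · # · ·
    · # · ·
    · # · ·
    · · · ·
    · · · ·

Final: 4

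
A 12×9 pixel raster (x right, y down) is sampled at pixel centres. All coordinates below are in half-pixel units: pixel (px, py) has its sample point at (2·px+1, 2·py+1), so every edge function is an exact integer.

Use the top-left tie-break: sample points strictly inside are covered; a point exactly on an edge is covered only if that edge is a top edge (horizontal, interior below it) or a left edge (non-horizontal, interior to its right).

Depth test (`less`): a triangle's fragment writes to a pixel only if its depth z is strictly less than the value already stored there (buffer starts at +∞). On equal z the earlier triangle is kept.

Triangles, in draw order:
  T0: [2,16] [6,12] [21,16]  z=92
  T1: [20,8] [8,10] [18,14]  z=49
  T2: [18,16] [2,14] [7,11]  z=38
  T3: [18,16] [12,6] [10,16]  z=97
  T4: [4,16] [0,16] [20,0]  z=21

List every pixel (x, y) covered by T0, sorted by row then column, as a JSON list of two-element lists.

T0:
  2·area = 76
  edge (2, 16)→(6, 12): d=(4,-4) top-left  bias=+0
  edge (6, 12)→(21, 16): d=(15,4) right/bottom  bias=-1
  edge (21, 16)→(2, 16): d=(-19,0) right/bottom  bias=-1
    (8,0)@(17, 1): e=[0,-209,285] → ·  [on edge]
    (7,1)@(15, 3): e=[0,-171,247] → ·  [on edge]
    (6,2)@(13, 5): e=[0,-133,209] → ·  [on edge]
    (5,3)@(11, 7): e=[0,-95,171] → ·  [on edge]
    (4,4)@(9, 9): e=[0,-57,133] → ·  [on edge]
    (3,5)@(7, 11): e=[0,-19,95] → ·  [on edge]
    (2,6)@(5, 13): e=[0,19,57] → █  [on edge]
    (3,6)@(7, 13): e=[8,11,57] → █
    (4,6)@(9, 13): e=[16,3,57] → █
    (5,6)@(11, 13): e=[24,-5,57] → ·
    (1,7)@(3, 15): e=[0,57,19] → █  [on edge]
    (5,7)@(11, 15): e=[32,25,19] → █
    (0,8)@(1, 17): e=[0,95,-19] → ·  [on edge]
  covered (11 px):
    · · · · · · · · · · · ·
    · · · · · · · · · · · ·
    · · · · · · · · · · · ·
    · · · · · · · · · · · ·
    · · · · · · · · · · · ·
    · · · · · · · · · · · ·
    · · █ █ █ · · · · · · ·
    · █ █ █ █ █ █ █ █ · · ·
    · · · · · · · · · · · ·
T1:
  2·area = 68  (B↔C swapped to make it positive)
  edge (20, 8)→(18, 14): d=(-2,6) right/bottom  bias=-1
  edge (18, 14)→(8, 10): d=(-10,-4) top-left  bias=+0
  edge (8, 10)→(20, 8): d=(12,-2) top-left  bias=+0
    (10,2)@(21, 5): e=[0,102,-34] → ·  [on edge]
    (7,4)@(15, 9): e=[28,38,2] → █
    (8,4)@(17, 9): e=[16,46,6] → █
    (9,4)@(19, 9): e=[4,54,10] → █
    (10,4)@(21, 9): e=[-8,62,14] → ·
    (5,5)@(11, 11): e=[48,2,18] → █
    (6,5)@(13, 11): e=[36,10,22] → █
    (9,5)@(19, 11): e=[0,34,34] → ·  [on edge]
    (5,6)@(11, 13): e=[44,-18,42] → ·
    (6,6)@(13, 13): e=[32,-10,46] → ·
    (7,6)@(15, 13): e=[20,-2,50] → ·
    (8,6)@(17, 13): e=[8,6,54] → █
    (8,8)@(17, 17): e=[0,-34,102] → ·  [on edge]
  covered (8 px):
    · · · · · · · · · · · ·
    · · · · · · · · · · · ·
    · · · · · · · · · · · ·
    · · · · · · · · · · · ·
    · · · · · · · █ █ █ · ·
    · · · · · █ █ █ █ · · ·
    · · · · · · · · █ · · ·
    · · · · · · · · · · · ·
    · · · · · · · · · · · ·
T2:
  2·area = 58
  edge (18, 16)→(2, 14): d=(-16,-2) top-left  bias=+0
  edge (2, 14)→(7, 11): d=(5,-3) top-left  bias=+0
  edge (7, 11)→(18, 16): d=(11,5) right/bottom  bias=-1
    (8,2)@(17, 5): e=[174,0,-116] → ·  [on edge]
    (3,5)@(7, 11): e=[58,0,0] → ·  [on edge]
    (2,6)@(5, 13): e=[22,4,32] → █
    (3,6)@(7, 13): e=[26,10,22] → █
    (4,6)@(9, 13): e=[30,16,12] → █
    (5,6)@(11, 13): e=[34,22,2] → █
    (6,6)@(13, 13): e=[38,28,-8] → ·
    (2,7)@(5, 15): e=[-10,14,54] → ·
    (3,7)@(7, 15): e=[-6,20,44] → ·
    (4,7)@(9, 15): e=[-2,26,34] → ·
    (5,7)@(11, 15): e=[2,32,24] → █
    (6,7)@(13, 15): e=[6,38,14] → █
  covered (7 px):
    · · · · · · · · · · · ·
    · · · · · · · · · · · ·
    · · · · · · · · · · · ·
    · · · · · · · · · · · ·
    · · · · · · · · · · · ·
    · · · · · · · · · · · ·
    · · █ █ █ █ · · · · · ·
    · · · · · █ █ █ · · · ·
    · · · · · · · · · · · ·
T3:
  2·area = 80  (B↔C swapped to make it positive)
  edge (18, 16)→(10, 16): d=(-8,0) right/bottom  bias=-1
  edge (10, 16)→(12, 6): d=(2,-10) top-left  bias=+0
  edge (12, 6)→(18, 16): d=(6,10) right/bottom  bias=-1
    (4,0)@(9, 1): e=[120,-40,0] → ·  [on edge]
    (6,0)@(13, 1): e=[120,0,-40] → ·  [on edge]
    (6,4)@(13, 9): e=[56,16,8] → █
    (7,4)@(15, 9): e=[56,36,-12] → ·
    (5,5)@(11, 11): e=[40,0,40] → █  [on edge]
    (7,5)@(15, 11): e=[40,40,0] → ·  [on edge]
    (5,6)@(11, 13): e=[24,4,52] → █
    (7,6)@(15, 13): e=[24,44,12] → █
    (8,6)@(17, 13): e=[24,64,-8] → ·
    (5,7)@(11, 15): e=[8,8,64] → █
    (8,7)@(17, 15): e=[8,68,4] → █
    (9,7)@(19, 15): e=[8,88,-16] → ·
  covered (10 px):
    · · · · · · · · · · · ·
    · · · · · · · · · · · ·
    · · · · · · · · · · · ·
    · · · · · · · · · · · ·
    · · · · · · █ · · · · ·
    · · · · · █ █ · · · · ·
    · · · · · █ █ █ · · · ·
    · · · · · █ █ █ █ · · ·
    · · · · · · · · · · · ·
T4:
  2·area = 64
  edge (4, 16)→(0, 16): d=(-4,0) right/bottom  bias=-1
  edge (0, 16)→(20, 0): d=(20,-16) top-left  bias=+0
  edge (20, 0)→(4, 16): d=(-16,16) right/bottom  bias=-1
    (9,0)@(19, 1): e=[60,4,0] → ·  [on edge]
    (8,1)@(17, 3): e=[52,12,0] → ·  [on edge]
    (7,2)@(15, 5): e=[44,20,0] → ·  [on edge]
    (6,3)@(13, 7): e=[36,28,0] → ·  [on edge]
    (4,4)@(9, 9): e=[28,4,32] → █
    (5,4)@(11, 9): e=[28,36,0] → ·  [on edge]
    (3,5)@(7, 11): e=[20,12,32] → █
    (4,5)@(9, 11): e=[20,44,0] → ·  [on edge]
    (2,6)@(5, 13): e=[12,20,32] → █
    (3,6)@(7, 13): e=[12,52,0] → ·  [on edge]
    (1,7)@(3, 15): e=[4,28,32] → █
    (2,7)@(5, 15): e=[4,60,0] → ·  [on edge]
    (1,8)@(3, 17): e=[-4,68,0] → ·  [on edge]
  covered (4 px):
    · · · · · · · · · · · ·
    · · · · · · · · · · · ·
    · · · · · · · · · · · ·
    · · · · · · · · · · · ·
    · · · · █ · · · · · · ·
    · · · █ · · · · · · · ·
    · · █ · · · · · · · · ·
    · █ · · · · · · · · · ·
    · · · · · · · · · · · ·

Result: [[2,6],[3,6],[4,6],[1,7],[2,7],[3,7],[4,7],[5,7],[6,7],[7,7],[8,7]]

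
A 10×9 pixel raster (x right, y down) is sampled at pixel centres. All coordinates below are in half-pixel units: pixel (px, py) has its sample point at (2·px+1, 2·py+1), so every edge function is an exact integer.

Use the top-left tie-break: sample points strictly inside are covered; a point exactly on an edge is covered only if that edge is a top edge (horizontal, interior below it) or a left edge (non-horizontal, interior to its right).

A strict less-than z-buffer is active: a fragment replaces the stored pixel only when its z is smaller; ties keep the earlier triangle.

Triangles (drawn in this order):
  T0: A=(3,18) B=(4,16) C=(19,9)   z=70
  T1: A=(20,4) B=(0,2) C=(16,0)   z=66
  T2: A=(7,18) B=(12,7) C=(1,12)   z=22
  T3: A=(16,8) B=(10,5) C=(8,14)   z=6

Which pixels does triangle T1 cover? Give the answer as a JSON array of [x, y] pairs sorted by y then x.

T0:
  2·area = 23
  edge (3, 18)→(4, 16): d=(1,-2) top-left  bias=+0
  edge (4, 16)→(19, 9): d=(15,-7) top-left  bias=+0
  edge (19, 9)→(3, 18): d=(-16,9) right/bottom  bias=-1
    (9,4)@(19, 9): e=[23,0,0] → .  [on edge]
    (7,5)@(15, 11): e=[17,2,4] → X
    (8,5)@(17, 11): e=[21,16,-14] → .
    (5,6)@(11, 13): e=[11,4,8] → X
    (6,6)@(13, 13): e=[15,18,-10] → .
    (7,6)@(15, 13): e=[19,32,-28] → .
    (3,7)@(7, 15): e=[5,6,12] → X
    (4,7)@(9, 15): e=[9,20,-6] → .
    (5,7)@(11, 15): e=[13,34,-24] → .
    (3,8)@(7, 17): e=[7,36,-20] → .
  covered (3 px):
    . . . . . . . . . .
    . . . . . . . . . .
    . . . . . . . . . .
    . . . . . . . . . .
    . . . . . . . . . .
    . . . . . . . X . .
    . . . . . X . . . .
    . . . X . . . . . .
    . . . . . . . . . .
T1:
  2·area = 72
  edge (20, 4)→(0, 2): d=(-20,-2) top-left  bias=+0
  edge (0, 2)→(16, 0): d=(16,-2) top-left  bias=+0
  edge (16, 0)→(20, 4): d=(4,4) right/bottom  bias=-1
    (4,0)@(9, 1): e=[38,2,32] → X
    (5,0)@(11, 1): e=[42,6,24] → X
    (6,0)@(13, 1): e=[46,10,16] → X
    (7,0)@(15, 1): e=[50,14,8] → X
    (8,0)@(17, 1): e=[54,18,0] → .  [on edge]
    (4,1)@(9, 3): e=[-2,34,40] → .
    (5,1)@(11, 3): e=[2,38,32] → X
    (8,1)@(17, 3): e=[14,50,8] → X
    (9,1)@(19, 3): e=[18,54,0] → .  [on edge]
    (5,2)@(11, 5): e=[-38,70,40] → .
    (6,2)@(13, 5): e=[-34,74,32] → .
    (7,2)@(15, 5): e=[-30,78,24] → .
  covered (8 px):
    . . . . X X X X . .
    . . . . . X X X X .
    . . . . . . . . . .
    . . . . . . . . . .
    . . . . . . . . . .
    . . . . . . . . . .
    . . . . . . . . . .
    . . . . . . . . . .
    . . . . . . . . . .
T2:
  2·area = 96  (B↔C swapped to make it positive)
  edge (7, 18)→(1, 12): d=(-6,-6) top-left  bias=+0
  edge (1, 12)→(12, 7): d=(11,-5) top-left  bias=+0
  edge (12, 7)→(7, 18): d=(-5,11) right/bottom  bias=-1
    (4,4)@(9, 9): e=[66,7,23] → X
    (5,4)@(11, 9): e=[78,17,1] → X
    (6,4)@(13, 9): e=[90,27,-21] → .
    (2,5)@(5, 11): e=[30,9,57] → X
    (3,5)@(7, 11): e=[42,19,35] → X
    (5,5)@(11, 11): e=[66,39,-9] → .
    (1,6)@(3, 13): e=[6,21,69] → X
    (5,6)@(11, 13): e=[54,61,-19] → .
    (1,7)@(3, 15): e=[-6,43,59] → .
    (2,7)@(5, 15): e=[6,53,37] → X
    (4,7)@(9, 15): e=[30,73,-7] → .
    (2,8)@(5, 17): e=[-6,75,27] → .
  covered (12 px):
    . . . . . . . . . .
    . . . . . . . . . .
    . . . . . . . . . .
    . . . . . . . . . .
    . . . . X X . . . .
    . . X X X . . . . .
    . X X X X . . . . .
    . . X X . . . . . .
    . . . X . . . . . .
T3:
  2·area = 60  (B↔C swapped to make it positive)
  edge (16, 8)→(8, 14): d=(-8,6) right/bottom  bias=-1
  edge (8, 14)→(10, 5): d=(2,-9) top-left  bias=+0
  edge (10, 5)→(16, 8): d=(6,3) right/bottom  bias=-1
    (5,3)@(11, 7): e=[38,13,9] → X
    (6,3)@(13, 7): e=[26,31,3] → X
    (7,3)@(15, 7): e=[14,49,-3] → .
    (5,4)@(11, 9): e=[22,17,21] → X
    (7,4)@(15, 9): e=[-2,53,9] → .
    (4,5)@(9, 11): e=[18,3,39] → X
    (6,5)@(13, 11): e=[-6,39,27] → .
    (4,6)@(9, 13): e=[2,7,51] → X
    (5,6)@(11, 13): e=[-10,25,45] → .
    (4,7)@(9, 15): e=[-14,11,63] → .
  covered (7 px):
    . . . . . . . . . .
    . . . . . . . . . .
    . . . . . . . . . .
    . . . . . X X . . .
    . . . . . X X . . .
    . . . . X X . . . .
    . . . . X . . . . .
    . . . . . . . . . .
    . . . . . . . . . .

Final: [[4,0],[5,0],[6,0],[7,0],[5,1],[6,1],[7,1],[8,1]]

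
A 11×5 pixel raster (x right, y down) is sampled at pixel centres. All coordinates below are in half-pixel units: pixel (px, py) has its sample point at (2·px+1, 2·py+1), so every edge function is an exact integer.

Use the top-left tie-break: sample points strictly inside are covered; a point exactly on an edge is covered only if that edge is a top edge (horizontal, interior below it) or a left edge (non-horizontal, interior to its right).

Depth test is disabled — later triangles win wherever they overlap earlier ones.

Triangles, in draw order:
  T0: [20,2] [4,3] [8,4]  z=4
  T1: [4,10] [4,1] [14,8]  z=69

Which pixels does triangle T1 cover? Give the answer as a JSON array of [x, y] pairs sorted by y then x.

T0:
  2·area = 20  (B↔C swapped to make it positive)
  edge (20, 2)→(8, 4): d=(-12,2) right/bottom  bias=-1
  edge (8, 4)→(4, 3): d=(-4,-1) top-left  bias=+0
  edge (4, 3)→(20, 2): d=(16,-1) top-left  bias=+0
    (2,1)@(5, 3): e=[18,1,1] → █
    (3,1)@(7, 3): e=[14,3,3] → █
    (4,1)@(9, 3): e=[10,5,5] → █
    (5,1)@(11, 3): e=[6,7,7] → █
    (6,1)@(13, 3): e=[2,9,9] → █
    (7,1)@(15, 3): e=[-2,11,11] → ·
    (2,2)@(5, 5): e=[-6,-7,33] → ·
    (3,2)@(7, 5): e=[-10,-5,35] → ·
    (4,2)@(9, 5): e=[-14,-3,37] → ·
    (5,2)@(11, 5): e=[-18,-1,39] → ·
    (6,2)@(13, 5): e=[-22,1,41] → ·
  covered (5 px):
    · · · · · · · · · · ·
    · · █ █ █ █ █ · · · ·
    · · · · · · · · · · ·
    · · · · · · · · · · ·
    · · · · · · · · · · ·
T1:
  2·area = 90
  edge (4, 10)→(4, 1): d=(0,-9) top-left  bias=+0
  edge (4, 1)→(14, 8): d=(10,7) right/bottom  bias=-1
  edge (14, 8)→(4, 10): d=(-10,2) right/bottom  bias=-1
    (2,1)@(5, 3): e=[9,13,68] → █
    (3,1)@(7, 3): e=[27,-1,64] → ·
    (2,2)@(5, 5): e=[9,33,48] → █
    (3,2)@(7, 5): e=[27,19,44] → █
    (4,2)@(9, 5): e=[45,5,40] → █
    (5,2)@(11, 5): e=[63,-9,36] → ·
    (2,3)@(5, 7): e=[9,53,28] → █
    (5,3)@(11, 7): e=[63,11,16] → █
    (6,3)@(13, 7): e=[81,-3,12] → ·
    (9,3)@(19, 7): e=[135,-45,0] → ·  [on edge]
    (2,4)@(5, 9): e=[9,73,8] → █
    (4,4)@(9, 9): e=[45,45,0] → ·  [on edge]
  covered (10 px):
    · · · · · · · · · · ·
    · · █ · · · · · · · ·
    · · █ █ █ · · · · · ·
    · · █ █ █ █ · · · · ·
    · · █ █ · · · · · · ·

Answer: [[2,1],[2,2],[3,2],[4,2],[2,3],[3,3],[4,3],[5,3],[2,4],[3,4]]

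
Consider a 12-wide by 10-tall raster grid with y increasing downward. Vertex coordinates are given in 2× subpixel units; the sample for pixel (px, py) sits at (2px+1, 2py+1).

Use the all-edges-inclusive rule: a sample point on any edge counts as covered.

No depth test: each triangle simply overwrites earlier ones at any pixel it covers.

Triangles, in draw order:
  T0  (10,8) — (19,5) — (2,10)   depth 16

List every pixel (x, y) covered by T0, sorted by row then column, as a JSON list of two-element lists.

T0:
  2·area = 6  (B↔C swapped to make it positive)
  edge (10, 8)→(2, 10): d=(-8,2) inclusive
  edge (2, 10)→(19, 5): d=(17,-5) inclusive
  edge (19, 5)→(10, 8): d=(-9,3) inclusive
    (9,2)@(19, 5): e=[6,0,0] → #  [on edge]
    (10,2)@(21, 5): e=[2,10,-6] → ·
    (6,3)@(13, 7): e=[2,4,0] → #  [on edge]
    (7,3)@(15, 7): e=[-2,14,-6] → ·
    (9,3)@(19, 7): e=[-10,34,-18] → ·
    (3,4)@(7, 9): e=[-2,8,0] → ·  [on edge]
    (6,4)@(13, 9): e=[-14,38,-18] → ·
    (0,5)@(1, 11): e=[-6,12,0] → ·  [on edge]
  covered (2 px):
    · · · · · · · · · · · ·
    · · · · · · · · · · · ·
    · · · · · · · · · # · ·
    · · · · · · # · · · · ·
    · · · · · · · · · · · ·
    · · · · · · · · · · · ·
    · · · · · · · · · · · ·
    · · · · · · · · · · · ·
    · · · · · · · · · · · ·
    · · · · · · · · · · · ·

Result: [[9,2],[6,3]]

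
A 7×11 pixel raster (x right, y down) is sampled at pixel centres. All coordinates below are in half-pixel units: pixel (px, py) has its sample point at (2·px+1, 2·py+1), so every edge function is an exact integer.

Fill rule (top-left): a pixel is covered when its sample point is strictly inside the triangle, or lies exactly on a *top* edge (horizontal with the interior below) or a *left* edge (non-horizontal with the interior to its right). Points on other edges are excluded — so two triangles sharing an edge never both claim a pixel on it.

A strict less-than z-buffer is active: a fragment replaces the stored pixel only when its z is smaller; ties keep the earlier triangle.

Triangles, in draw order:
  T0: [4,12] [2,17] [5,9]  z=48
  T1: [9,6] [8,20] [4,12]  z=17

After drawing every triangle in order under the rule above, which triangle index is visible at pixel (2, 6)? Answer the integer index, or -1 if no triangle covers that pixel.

T0:
  2·area = 1
  edge (4, 12)→(2, 17): d=(-2,5) right/bottom  bias=-1
  edge (2, 17)→(5, 9): d=(3,-8) top-left  bias=+0
  edge (5, 9)→(4, 12): d=(-1,3) right/bottom  bias=-1
    (3,1)@(7, 3): e=[3,-2,0] → ·  [on edge]
    (2,4)@(5, 9): e=[1,0,0] → ·  [on edge]
    (1,7)@(3, 15): e=[-1,2,0] → ·  [on edge]
    (0,10)@(1, 21): e=[-3,4,0] → ·  [on edge]
  covered (0 px):
    · · · · · · ·
    · · · · · · ·
    · · · · · · ·
    · · · · · · ·
    · · · · · · ·
    · · · · · · ·
    · · · · · · ·
    · · · · · · ·
    · · · · · · ·
    · · · · · · ·
    · · · · · · ·
T1:
  2·area = 64
  edge (9, 6)→(8, 20): d=(-1,14) right/bottom  bias=-1
  edge (8, 20)→(4, 12): d=(-4,-8) top-left  bias=+0
  edge (4, 12)→(9, 6): d=(5,-6) top-left  bias=+0
    (3,4)@(7, 9): e=[25,36,3] → █
    (4,4)@(9, 9): e=[-3,52,15] → ·
    (2,5)@(5, 11): e=[51,12,1] → █
    (4,5)@(9, 11): e=[-5,44,25] → ·
    (2,6)@(5, 13): e=[49,4,11] → █
    (4,6)@(9, 13): e=[-7,36,35] → ·
    (2,7)@(5, 15): e=[47,-4,21] → ·
    (3,7)@(7, 15): e=[19,12,33] → █
    (4,7)@(9, 15): e=[-9,28,45] → ·
    (3,8)@(7, 17): e=[17,4,43] → █
    (4,8)@(9, 17): e=[-11,20,55] → ·
    (3,9)@(7, 19): e=[15,-4,53] → ·
  covered (7 px):
    · · · · · · ·
    · · · · · · ·
    · · · · · · ·
    · · · · · · ·
    · · · █ · · ·
    · · █ █ · · ·
    · · █ █ · · ·
    · · · █ · · ·
    · · · █ · · ·
    · · · · · · ·
    · · · · · · ·

Z-buffer (winner per pixel, '.' = empty):
  . . . . . . .
  . . . . . . .
  . . . . . . .
  . . . . . . .
  . . . 1 . . .
  . . 1 1 . . .
  . . 1 1 . . .
  . . . 1 . . .
  . . . 1 . . .
  . . . . . . .
  . . . . . . .

Answer: 1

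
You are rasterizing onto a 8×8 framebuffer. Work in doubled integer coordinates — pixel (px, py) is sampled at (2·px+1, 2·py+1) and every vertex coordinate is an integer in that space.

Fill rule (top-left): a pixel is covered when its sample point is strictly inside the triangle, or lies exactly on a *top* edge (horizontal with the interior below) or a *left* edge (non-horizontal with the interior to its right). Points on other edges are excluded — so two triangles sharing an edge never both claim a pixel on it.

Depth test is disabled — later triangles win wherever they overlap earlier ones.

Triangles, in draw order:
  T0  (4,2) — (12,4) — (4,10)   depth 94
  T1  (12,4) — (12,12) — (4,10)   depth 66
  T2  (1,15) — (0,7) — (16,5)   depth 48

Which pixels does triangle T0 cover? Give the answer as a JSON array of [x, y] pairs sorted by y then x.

T0:
  2·area = 64
  edge (4, 2)→(12, 4): d=(8,2) right/bottom  bias=-1
  edge (12, 4)→(4, 10): d=(-8,6) right/bottom  bias=-1
  edge (4, 10)→(4, 2): d=(0,-8) top-left  bias=+0
    (2,1)@(5, 3): e=[6,50,8] → #
    (3,1)@(7, 3): e=[2,38,24] → #
    (4,1)@(9, 3): e=[-2,26,40] → ·
    (2,2)@(5, 5): e=[22,34,8] → #
    (4,2)@(9, 5): e=[14,10,40] → #
    (5,2)@(11, 5): e=[10,-2,56] → ·
    (2,3)@(5, 7): e=[38,18,8] → #
    (4,3)@(9, 7): e=[30,-6,40] → ·
    (2,4)@(5, 9): e=[54,2,8] → #
    (3,4)@(7, 9): e=[50,-10,24] → ·
    (2,5)@(5, 11): e=[70,-14,8] → ·
  covered (8 px):
    · · · · · · · ·
    · · # # · · · ·
    · · # # # · · ·
    · · # # · · · ·
    · · # · · · · ·
    · · · · · · · ·
    · · · · · · · ·
    · · · · · · · ·
T1:
  2·area = 64
  edge (12, 4)→(12, 12): d=(0,8) right/bottom  bias=-1
  edge (12, 12)→(4, 10): d=(-8,-2) top-left  bias=+0
  edge (4, 10)→(12, 4): d=(8,-6) top-left  bias=+0
    (5,2)@(11, 5): e=[8,54,2] → #
    (6,2)@(13, 5): e=[-8,58,14] → ·
    (4,3)@(9, 7): e=[24,34,6] → #
    (6,3)@(13, 7): e=[-8,42,30] → ·
    (3,4)@(7, 9): e=[40,14,10] → #
    (6,4)@(13, 9): e=[-8,26,46] → ·
    (3,5)@(7, 11): e=[40,-2,26] → ·
    (4,5)@(9, 11): e=[24,2,38] → #
    (6,5)@(13, 11): e=[-8,10,62] → ·
    (4,6)@(9, 13): e=[24,-14,54] → ·
    (5,6)@(11, 13): e=[8,-10,66] → ·
  covered (8 px):
    · · · · · · · ·
    · · · · · · · ·
    · · · · · # · ·
    · · · · # # · ·
    · · · # # # · ·
    · · · · # # · ·
    · · · · · · · ·
    · · · · · · · ·
T2:
  2·area = 130
  edge (1, 15)→(0, 7): d=(-1,-8) top-left  bias=+0
  edge (0, 7)→(16, 5): d=(16,-2) top-left  bias=+0
  edge (16, 5)→(1, 15): d=(-15,10) right/bottom  bias=-1
    (0,3)@(1, 7): e=[8,2,120] → #
    (1,3)@(3, 7): e=[24,6,100] → #
    (2,3)@(5, 7): e=[40,10,80] → #
    (3,3)@(7, 7): e=[56,14,60] → #
    (4,3)@(9, 7): e=[72,18,40] → #
    (5,3)@(11, 7): e=[88,22,20] → #
    (6,3)@(13, 7): e=[104,26,0] → ·  [on edge]
    (0,4)@(1, 9): e=[6,34,90] → #
    (5,4)@(11, 9): e=[86,54,-10] → ·
    (0,5)@(1, 11): e=[4,66,60] → #
    (3,5)@(7, 11): e=[52,78,0] → ·  [on edge]
    (4,5)@(9, 11): e=[68,82,-20] → ·
    (0,7)@(1, 15): e=[0,130,0] → ·  [on edge]
  covered (16 px):
    · · · · · · · ·
    · · · · · · · ·
    · · · · · · · ·
    # # # # # # · ·
    # # # # # · · ·
    # # # · · · · ·
    # # · · · · · ·
    · · · · · · · ·

Result: [[2,1],[3,1],[2,2],[3,2],[4,2],[2,3],[3,3],[2,4]]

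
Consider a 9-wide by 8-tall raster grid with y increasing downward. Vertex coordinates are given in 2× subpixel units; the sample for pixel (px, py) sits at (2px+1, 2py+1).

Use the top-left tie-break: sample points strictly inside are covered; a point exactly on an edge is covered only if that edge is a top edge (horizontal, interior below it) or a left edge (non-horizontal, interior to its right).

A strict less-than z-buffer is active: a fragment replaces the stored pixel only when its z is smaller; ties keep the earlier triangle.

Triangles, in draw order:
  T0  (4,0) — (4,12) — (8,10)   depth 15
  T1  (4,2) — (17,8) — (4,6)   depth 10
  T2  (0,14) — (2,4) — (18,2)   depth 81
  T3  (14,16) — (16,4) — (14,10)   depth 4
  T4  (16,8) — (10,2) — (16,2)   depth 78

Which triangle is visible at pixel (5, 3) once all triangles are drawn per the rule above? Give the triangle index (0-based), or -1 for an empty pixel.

T0:
  2·area = 48  (B↔C swapped to make it positive)
  edge (4, 0)→(8, 10): d=(4,10) right/bottom  bias=-1
  edge (8, 10)→(4, 12): d=(-4,2) right/bottom  bias=-1
  edge (4, 12)→(4, 0): d=(0,-12) top-left  bias=+0
    (2,1)@(5, 3): e=[2,34,12] → █
    (3,1)@(7, 3): e=[-18,30,36] → ·
    (2,2)@(5, 5): e=[10,26,12] → █
    (3,2)@(7, 5): e=[-10,22,36] → ·
    (2,3)@(5, 7): e=[18,18,12] → █
    (3,3)@(7, 7): e=[-2,14,36] → ·
    (2,4)@(5, 9): e=[26,10,12] → █
    (3,4)@(7, 9): e=[6,6,36] → █
    (4,4)@(9, 9): e=[-14,2,60] → ·
    (2,5)@(5, 11): e=[34,2,12] → █
    (3,5)@(7, 11): e=[14,-2,36] → ·
    (2,6)@(5, 13): e=[42,-6,12] → ·
  covered (6 px):
    · · · · · · · · ·
    · · █ · · · · · ·
    · · █ · · · · · ·
    · · █ · · · · · ·
    · · █ █ · · · · ·
    · · █ · · · · · ·
    · · · · · · · · ·
    · · · · · · · · ·
T1:
  2·area = 52
  edge (4, 2)→(17, 8): d=(13,6) right/bottom  bias=-1
  edge (17, 8)→(4, 6): d=(-13,-2) top-left  bias=+0
  edge (4, 6)→(4, 2): d=(0,-4) top-left  bias=+0
    (2,1)@(5, 3): e=[7,41,4] → █
    (3,1)@(7, 3): e=[-5,45,12] → ·
    (2,2)@(5, 5): e=[33,15,4] → █
    (3,2)@(7, 5): e=[21,19,12] → █
    (4,2)@(9, 5): e=[9,23,20] → █
    (5,2)@(11, 5): e=[-3,27,28] → ·
    (2,3)@(5, 7): e=[59,-11,4] → ·
    (3,3)@(7, 7): e=[47,-7,12] → ·
    (4,3)@(9, 7): e=[35,-3,20] → ·
    (5,3)@(11, 7): e=[23,1,28] → █
    (6,3)@(13, 7): e=[11,5,36] → █
    (7,3)@(15, 7): e=[-1,9,44] → ·
  covered (6 px):
    · · · · · · · · ·
    · · █ · · · · · ·
    · · █ █ █ · · · ·
    · · · · · █ █ · ·
    · · · · · · · · ·
    · · · · · · · · ·
    · · · · · · · · ·
    · · · · · · · · ·
T2:
  2·area = 156
  edge (0, 14)→(2, 4): d=(2,-10) top-left  bias=+0
  edge (2, 4)→(18, 2): d=(16,-2) top-left  bias=+0
  edge (18, 2)→(0, 14): d=(-18,12) right/bottom  bias=-1
    (5,1)@(11, 3): e=[88,2,66] → █
    (6,1)@(13, 3): e=[108,6,42] → █
    (7,1)@(15, 3): e=[128,10,18] → █
    (8,1)@(17, 3): e=[148,14,-6] → ·
    (1,2)@(3, 5): e=[12,18,126] → █
    (2,2)@(5, 5): e=[32,22,102] → █
    (3,2)@(7, 5): e=[52,26,78] → █
    (4,2)@(9, 5): e=[72,30,54] → █
    (7,2)@(15, 5): e=[132,42,-18] → ·
    (1,3)@(3, 7): e=[16,50,90] → █
    (5,3)@(11, 7): e=[96,66,-6] → ·
    (6,3)@(13, 7): e=[116,70,-30] → ·
    (0,4)@(1, 9): e=[0,78,78] → █  [on edge]
  covered (20 px):
    · · · · · · · · ·
    · · · · · █ █ █ ·
    · █ █ █ █ █ █ · ·
    · █ █ █ █ · · · ·
    █ █ █ █ · · · · ·
    █ █ · · · · · · ·
    █ · · · · · · · ·
    · · · · · · · · ·
T3:
  2·area = 12  (B↔C swapped to make it positive)
  edge (14, 16)→(14, 10): d=(0,-6) top-left  bias=+0
  edge (14, 10)→(16, 4): d=(2,-6) top-left  bias=+0
  edge (16, 4)→(14, 16): d=(-2,12) right/bottom  bias=-1
    (8,0)@(17, 1): e=[18,0,-6] → ·  [on edge]
    (7,3)@(15, 7): e=[6,0,6] → █  [on edge]
    (8,3)@(17, 7): e=[18,12,-18] → ·
    (7,4)@(15, 9): e=[6,4,2] → █
    (8,4)@(17, 9): e=[18,16,-22] → ·
    (7,5)@(15, 11): e=[6,8,-2] → ·
    (6,6)@(13, 13): e=[-6,0,18] → ·  [on edge]
  covered (2 px):
    · · · · · · · · ·
    · · · · · · · · ·
    · · · · · · · · ·
    · · · · · · · █ ·
    · · · · · · · █ ·
    · · · · · · · · ·
    · · · · · · · · ·
    · · · · · · · · ·
T4:
  2·area = 36
  edge (16, 8)→(10, 2): d=(-6,-6) top-left  bias=+0
  edge (10, 2)→(16, 2): d=(6,0) top-left  bias=+0
  edge (16, 2)→(16, 8): d=(0,6) right/bottom  bias=-1
    (4,0)@(9, 1): e=[0,-6,42] → ·  [on edge]
    (5,1)@(11, 3): e=[0,6,30] → █  [on edge]
    (6,1)@(13, 3): e=[12,6,18] → █
    (7,1)@(15, 3): e=[24,6,6] → █
    (8,1)@(17, 3): e=[36,6,-6] → ·
    (5,2)@(11, 5): e=[-12,18,30] → ·
    (6,2)@(13, 5): e=[0,18,18] → █  [on edge]
    (8,2)@(17, 5): e=[24,18,-6] → ·
    (6,3)@(13, 7): e=[-12,30,18] → ·
    (7,3)@(15, 7): e=[0,30,6] → █  [on edge]
    (8,3)@(17, 7): e=[12,30,-6] → ·
    (7,4)@(15, 9): e=[-12,42,6] → ·
    (8,4)@(17, 9): e=[0,42,-6] → ·  [on edge]
  covered (6 px):
    · · · · · · · · ·
    · · · · · █ █ █ ·
    · · · · · · █ █ ·
    · · · · · · · █ ·
    · · · · · · · · ·
    · · · · · · · · ·
    · · · · · · · · ·
    · · · · · · · · ·

Z-buffer (winner per pixel, '.' = empty):
  . . . . . . . . .
  . . 1 . . 4 4 4 .
  . 2 1 1 1 2 4 4 .
  . 2 0 2 2 1 1 3 .
  2 2 0 0 . . . 3 .
  2 2 0 . . . . . .
  2 . . . . . . . .
  . . . . . . . . .

Answer: 1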